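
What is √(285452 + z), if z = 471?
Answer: 11*√2363 ≈ 534.72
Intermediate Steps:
√(285452 + z) = √(285452 + 471) = √285923 = 11*√2363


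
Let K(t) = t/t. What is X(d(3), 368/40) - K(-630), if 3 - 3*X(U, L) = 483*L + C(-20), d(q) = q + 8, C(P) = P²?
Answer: -24218/15 ≈ -1614.5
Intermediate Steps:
d(q) = 8 + q
K(t) = 1
X(U, L) = -397/3 - 161*L (X(U, L) = 1 - (483*L + (-20)²)/3 = 1 - (483*L + 400)/3 = 1 - (400 + 483*L)/3 = 1 + (-400/3 - 161*L) = -397/3 - 161*L)
X(d(3), 368/40) - K(-630) = (-397/3 - 59248/40) - 1*1 = (-397/3 - 59248/40) - 1 = (-397/3 - 161*46/5) - 1 = (-397/3 - 7406/5) - 1 = -24203/15 - 1 = -24218/15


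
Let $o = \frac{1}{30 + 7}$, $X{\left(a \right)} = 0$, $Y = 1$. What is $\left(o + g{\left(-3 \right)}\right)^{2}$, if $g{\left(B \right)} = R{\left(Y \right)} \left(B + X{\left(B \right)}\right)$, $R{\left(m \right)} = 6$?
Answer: $\frac{442225}{1369} \approx 323.03$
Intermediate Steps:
$g{\left(B \right)} = 6 B$ ($g{\left(B \right)} = 6 \left(B + 0\right) = 6 B$)
$o = \frac{1}{37} \approx 0.027027$
$\left(o + g{\left(-3 \right)}\right)^{2} = \left(\frac{1}{37} + 6 \left(-3\right)\right)^{2} = \left(\frac{1}{37} - 18\right)^{2} = \left(- \frac{665}{37}\right)^{2} = \frac{442225}{1369}$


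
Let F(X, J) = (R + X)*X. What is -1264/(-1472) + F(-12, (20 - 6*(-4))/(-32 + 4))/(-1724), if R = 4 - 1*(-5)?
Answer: 33221/39652 ≈ 0.83781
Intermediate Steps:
R = 9 (R = 4 + 5 = 9)
F(X, J) = X*(9 + X) (F(X, J) = (9 + X)*X = X*(9 + X))
-1264/(-1472) + F(-12, (20 - 6*(-4))/(-32 + 4))/(-1724) = -1264/(-1472) - 12*(9 - 12)/(-1724) = -1264*(-1/1472) - 12*(-3)*(-1/1724) = 79/92 + 36*(-1/1724) = 79/92 - 9/431 = 33221/39652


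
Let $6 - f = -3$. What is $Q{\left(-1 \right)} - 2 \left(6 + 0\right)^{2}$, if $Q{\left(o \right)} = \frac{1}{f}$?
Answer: $- \frac{647}{9} \approx -71.889$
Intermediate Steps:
$f = 9$ ($f = 6 - -3 = 6 + 3 = 9$)
$Q{\left(o \right)} = \frac{1}{9}$
$Q{\left(-1 \right)} - 2 \left(6 + 0\right)^{2} = \frac{1}{9} - 2 \left(6 + 0\right)^{2} = \frac{1}{9} - 2 \cdot 6^{2} = \frac{1}{9} - 72 = - \frac{647}{9}$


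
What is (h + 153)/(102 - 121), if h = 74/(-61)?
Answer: -9259/1159 ≈ -7.9888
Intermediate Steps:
h = -74/61 (h = 74*(-1/61) = -74/61 ≈ -1.2131)
(h + 153)/(102 - 121) = (-74/61 + 153)/(102 - 121) = (9259/61)/(-19) = (9259/61)*(-1/19) = -9259/1159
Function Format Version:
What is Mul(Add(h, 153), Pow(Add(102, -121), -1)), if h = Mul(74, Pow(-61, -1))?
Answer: Rational(-9259, 1159) ≈ -7.9888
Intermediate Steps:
h = Rational(-74, 61) (h = Mul(74, Rational(-1, 61)) = Rational(-74, 61) ≈ -1.2131)
Mul(Add(h, 153), Pow(Add(102, -121), -1)) = Mul(Add(Rational(-74, 61), 153), Pow(Add(102, -121), -1)) = Mul(Rational(9259, 61), Pow(-19, -1)) = Mul(Rational(9259, 61), Rational(-1, 19)) = Rational(-9259, 1159)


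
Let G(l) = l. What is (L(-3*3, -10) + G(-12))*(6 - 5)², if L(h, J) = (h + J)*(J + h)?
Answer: 349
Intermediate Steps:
L(h, J) = (J + h)² (L(h, J) = (J + h)*(J + h) = (J + h)²)
(L(-3*3, -10) + G(-12))*(6 - 5)² = ((-10 - 3*3)² - 12)*(6 - 5)² = ((-10 - 9)² - 12)*1² = ((-19)² - 12)*1 = (361 - 12)*1 = 349*1 = 349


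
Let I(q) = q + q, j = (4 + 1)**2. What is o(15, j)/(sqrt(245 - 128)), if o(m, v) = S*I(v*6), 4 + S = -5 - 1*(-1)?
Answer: -800*sqrt(13)/13 ≈ -221.88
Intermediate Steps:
j = 25 (j = 5**2 = 25)
I(q) = 2*q
S = -8 (S = -4 + (-5 - 1*(-1)) = -4 + (-5 + 1) = -4 - 4 = -8)
o(m, v) = -96*v (o(m, v) = -16*v*6 = -16*6*v = -96*v)
o(15, j)/(sqrt(245 - 128)) = (-96*25)/(sqrt(245 - 128)) = -2400*sqrt(13)/39 = -800*sqrt(13)/13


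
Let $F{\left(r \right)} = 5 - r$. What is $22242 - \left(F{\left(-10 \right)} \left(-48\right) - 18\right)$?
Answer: $22980$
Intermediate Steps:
$22242 - \left(F{\left(-10 \right)} \left(-48\right) - 18\right) = 22242 - \left(\left(5 - -10\right) \left(-48\right) - 18\right) = 22242 - \left(\left(5 + 10\right) \left(-48\right) - 18\right) = 22242 - \left(15 \left(-48\right) - 18\right) = 22242 - \left(-720 - 18\right) = 22242 - -738 = 22242 + 738 = 22980$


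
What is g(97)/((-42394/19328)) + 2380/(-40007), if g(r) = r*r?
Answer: -30064710652/7008499 ≈ -4289.8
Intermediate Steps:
g(r) = r²
g(97)/((-42394/19328)) + 2380/(-40007) = 97²/((-42394/19328)) + 2380/(-40007) = 9409/((-42394*1/19328)) + 2380*(-1/40007) = 9409/(-21197/9664) - 2380/40007 = 9409*(-9664/21197) - 2380/40007 = -90928576/21197 - 2380/40007 = -30064710652/7008499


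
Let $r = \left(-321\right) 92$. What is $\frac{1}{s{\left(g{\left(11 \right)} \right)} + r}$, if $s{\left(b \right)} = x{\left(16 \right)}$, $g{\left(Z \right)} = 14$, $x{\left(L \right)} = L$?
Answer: $- \frac{1}{29516} \approx -3.388 \cdot 10^{-5}$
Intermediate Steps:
$r = -29532$
$s{\left(b \right)} = 16$
$\frac{1}{s{\left(g{\left(11 \right)} \right)} + r} = \frac{1}{16 - 29532} = \frac{1}{-29516} = - \frac{1}{29516}$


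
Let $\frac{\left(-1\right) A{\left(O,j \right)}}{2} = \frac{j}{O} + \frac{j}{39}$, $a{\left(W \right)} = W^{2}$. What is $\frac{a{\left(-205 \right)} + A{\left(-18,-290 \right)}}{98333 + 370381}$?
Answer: $\frac{4914895}{54839538} \approx 0.089623$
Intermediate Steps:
$A{\left(O,j \right)} = - \frac{2 j}{39} - \frac{2 j}{O}$ ($A{\left(O,j \right)} = - 2 \left(\frac{j}{O} + \frac{j}{39}\right) = - 2 \left(\frac{j}{39} + \frac{j}{O}\right) = - \frac{2 j}{39} - \frac{2 j}{O}$)
$\frac{a{\left(-205 \right)} + A{\left(-18,-290 \right)}}{98333 + 370381} = \frac{\left(-205\right)^{2} - - \frac{580 \left(39 - 18\right)}{39 \left(-18\right)}}{98333 + 370381} = \frac{42025 - \left(- \frac{580}{39}\right) \left(- \frac{1}{18}\right) 21}{468714} = \left(42025 - \frac{2030}{117}\right) \frac{1}{468714} = \frac{4914895}{117} \cdot \frac{1}{468714} = \frac{4914895}{54839538}$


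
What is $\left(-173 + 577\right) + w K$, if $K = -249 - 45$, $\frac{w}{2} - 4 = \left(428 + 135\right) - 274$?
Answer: $-171880$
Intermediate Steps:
$w = 586$ ($w = 8 + 2 \left(\left(428 + 135\right) - 274\right) = 8 + 2 \left(563 - 274\right) = 8 + 2 \cdot 289 = 8 + 578 = 586$)
$K = -294$ ($K = -249 - 45 = -294$)
$\left(-173 + 577\right) + w K = \left(-173 + 577\right) + 586 \left(-294\right) = 404 - 172284 = -171880$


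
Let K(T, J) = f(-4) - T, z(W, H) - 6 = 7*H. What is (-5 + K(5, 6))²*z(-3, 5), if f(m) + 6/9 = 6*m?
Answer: 443456/9 ≈ 49273.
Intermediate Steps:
f(m) = -⅔ + 6*m
z(W, H) = 6 + 7*H
K(T, J) = -74/3 - T (K(T, J) = (-⅔ + 6*(-4)) - T = (-⅔ - 24) - T = -74/3 - T)
(-5 + K(5, 6))²*z(-3, 5) = (-5 + (-74/3 - 1*5))²*(6 + 7*5) = (-5 + (-74/3 - 5))²*(6 + 35) = (-5 - 89/3)²*41 = (-104/3)²*41 = (10816/9)*41 = 443456/9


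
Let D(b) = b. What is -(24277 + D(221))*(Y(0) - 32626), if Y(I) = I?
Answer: 799271748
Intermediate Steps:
-(24277 + D(221))*(Y(0) - 32626) = -(24277 + 221)*(0 - 32626) = -24498*(-32626) = -1*(-799271748) = 799271748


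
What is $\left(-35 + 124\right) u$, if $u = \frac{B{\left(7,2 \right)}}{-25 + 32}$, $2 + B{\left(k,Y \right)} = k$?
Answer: $\frac{445}{7} \approx 63.571$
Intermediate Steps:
$B{\left(k,Y \right)} = -2 + k$
$u = \frac{5}{7}$ ($u = \frac{-2 + 7}{-25 + 32} = \frac{5}{7} \approx 0.71429$)
$\left(-35 + 124\right) u = \left(-35 + 124\right) \frac{5}{7} = 89 \cdot \frac{5}{7} = \frac{445}{7}$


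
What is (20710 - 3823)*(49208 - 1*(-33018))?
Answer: 1388550462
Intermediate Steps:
(20710 - 3823)*(49208 - 1*(-33018)) = 16887*(49208 + 33018) = 16887*82226 = 1388550462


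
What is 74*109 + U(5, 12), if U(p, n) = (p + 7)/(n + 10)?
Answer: 88732/11 ≈ 8066.5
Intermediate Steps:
U(p, n) = (7 + p)/(10 + n)
74*109 + U(5, 12) = 74*109 + (7 + 5)/(10 + 12) = 8066 + 12/22 = 8066 + (1/22)*12 = 8066 + 6/11 = 88732/11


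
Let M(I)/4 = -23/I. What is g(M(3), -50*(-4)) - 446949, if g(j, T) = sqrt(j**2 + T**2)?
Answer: -446949 + 4*sqrt(23029)/3 ≈ -4.4675e+5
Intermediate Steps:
M(I) = -92/I (M(I) = 4*(-23/I) = -92/I)
g(j, T) = sqrt(T**2 + j**2)
g(M(3), -50*(-4)) - 446949 = sqrt((-50*(-4))**2 + (-92/3)**2) - 446949 = sqrt(200**2 + (-92*1/3)**2) - 446949 = sqrt(40000 + (-92/3)**2) - 446949 = sqrt(40000 + 8464/9) - 446949 = sqrt(368464/9) - 446949 = 4*sqrt(23029)/3 - 446949 = -446949 + 4*sqrt(23029)/3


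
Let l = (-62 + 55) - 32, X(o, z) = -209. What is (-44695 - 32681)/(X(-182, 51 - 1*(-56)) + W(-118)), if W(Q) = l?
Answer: 312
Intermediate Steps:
l = -39 (l = -7 - 32 = -39)
W(Q) = -39
(-44695 - 32681)/(X(-182, 51 - 1*(-56)) + W(-118)) = (-44695 - 32681)/(-209 - 39) = -77376/(-248) = -77376*(-1/248) = 312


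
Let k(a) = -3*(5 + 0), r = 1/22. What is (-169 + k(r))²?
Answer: 33856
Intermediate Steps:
r = 1/22 ≈ 0.045455
k(a) = -15 (k(a) = -3*5 = -15)
(-169 + k(r))² = (-169 - 15)² = (-184)² = 33856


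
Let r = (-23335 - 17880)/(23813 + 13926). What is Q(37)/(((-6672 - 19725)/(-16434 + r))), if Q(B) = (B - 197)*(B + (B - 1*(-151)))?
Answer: -2480975764000/110688487 ≈ -22414.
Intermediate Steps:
r = -41215/37739 ≈ -1.0921
Q(B) = (-197 + B)*(151 + 2*B) (Q(B) = (-197 + B)*(B + (B + 151)) = (-197 + B)*(B + (151 + B)) = (-197 + B)*(151 + 2*B))
Q(37)/(((-6672 - 19725)/(-16434 + r))) = (-29747 - 243*37 + 2*37²)/(((-6672 - 19725)/(-16434 - 41215/37739))) = (-29747 - 8991 + 2*1369)/((-26397/(-620243941/37739))) = (-29747 - 8991 + 2738)/((-26397*(-37739/620243941))) = -36000/996196383/620243941 = -36000*620243941/996196383 = -2480975764000/110688487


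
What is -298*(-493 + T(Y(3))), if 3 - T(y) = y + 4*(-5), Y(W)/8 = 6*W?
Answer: 182972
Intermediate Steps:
Y(W) = 48*W (Y(W) = 8*(6*W) = 48*W)
T(y) = 23 - y (T(y) = 3 - (y + 4*(-5)) = 3 - (y - 20) = 3 - (-20 + y) = 3 + (20 - y) = 23 - y)
-298*(-493 + T(Y(3))) = -298*(-493 + (23 - 48*3)) = -298*(-493 + (23 - 1*144)) = -298*(-493 + (23 - 144)) = -298*(-493 - 121) = -298*(-614) = 182972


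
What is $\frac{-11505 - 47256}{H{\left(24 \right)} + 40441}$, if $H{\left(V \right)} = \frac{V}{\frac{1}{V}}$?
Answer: $- \frac{58761}{41017} \approx -1.4326$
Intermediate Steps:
$H{\left(V \right)} = V^{2}$ ($H{\left(V \right)} = V V = V^{2}$)
$\frac{-11505 - 47256}{H{\left(24 \right)} + 40441} = \frac{-11505 - 47256}{24^{2} + 40441} = - \frac{58761}{576 + 40441} = - \frac{58761}{41017}$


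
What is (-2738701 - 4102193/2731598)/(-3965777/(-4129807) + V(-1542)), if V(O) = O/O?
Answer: -30895227721879486537/22113881063232 ≈ -1.3971e+6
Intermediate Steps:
V(O) = 1
(-2738701 - 4102193/2731598)/(-3965777/(-4129807) + V(-1542)) = (-2738701 - 4102193/2731598)/(-3965777/(-4129807) + 1) = (-2738701 - 4102193*1/2731598)/(-3965777*(-1/4129807) + 1) = (-2738701 - 4102193/2731598)/(3965777/4129807 + 1) = -7481034276391/(2731598*8095584/4129807) = -7481034276391/2731598*4129807/8095584 = -30895227721879486537/22113881063232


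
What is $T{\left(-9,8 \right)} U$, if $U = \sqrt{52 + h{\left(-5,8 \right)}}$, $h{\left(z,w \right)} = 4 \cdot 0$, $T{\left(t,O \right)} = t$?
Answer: $- 18 \sqrt{13} \approx -64.9$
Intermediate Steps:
$h{\left(z,w \right)} = 0$
$U = 2 \sqrt{13}$ ($U = \sqrt{52 + 0} = \sqrt{52} = 2 \sqrt{13} \approx 7.2111$)
$T{\left(-9,8 \right)} U = - 9 \cdot 2 \sqrt{13} = - 18 \sqrt{13}$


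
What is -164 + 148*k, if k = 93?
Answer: 13600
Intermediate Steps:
-164 + 148*k = -164 + 148*93 = -164 + 13764 = 13600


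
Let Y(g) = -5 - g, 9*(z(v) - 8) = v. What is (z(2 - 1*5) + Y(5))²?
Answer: 49/9 ≈ 5.4444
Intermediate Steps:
z(v) = 8 + v/9
(z(2 - 1*5) + Y(5))² = ((8 + (2 - 1*5)/9) + (-5 - 1*5))² = ((8 + (2 - 5)/9) + (-5 - 5))² = ((8 + (⅑)*(-3)) - 10)² = ((8 - ⅓) - 10)² = (23/3 - 10)² = (-7/3)² = 49/9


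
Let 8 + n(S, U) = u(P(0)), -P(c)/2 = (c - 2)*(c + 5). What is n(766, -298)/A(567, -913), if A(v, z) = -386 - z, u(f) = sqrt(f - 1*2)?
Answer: -8/527 + 3*sqrt(2)/527 ≈ -0.0071297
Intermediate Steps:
P(c) = -2*(-2 + c)*(5 + c) (P(c) = -2*(c - 2)*(c + 5) = -2*(-2 + c)*(5 + c))
u(f) = sqrt(-2 + f) (u(f) = sqrt(f - 2) = sqrt(-2 + f))
n(S, U) = -8 + 3*sqrt(2) (n(S, U) = -8 + sqrt(-2 + (20 - 6*0 - 2*0**2)) = -8 + sqrt(-2 + (20 + 0 - 2*0)) = -8 + sqrt(-2 + (20 + 0 + 0)) = -8 + sqrt(-2 + 20) = -8 + sqrt(18) = -8 + 3*sqrt(2))
n(766, -298)/A(567, -913) = (-8 + 3*sqrt(2))/(-386 - 1*(-913)) = (-8 + 3*sqrt(2))/(-386 + 913) = (-8 + 3*sqrt(2))/527 = (-8 + 3*sqrt(2))*(1/527) = -8/527 + 3*sqrt(2)/527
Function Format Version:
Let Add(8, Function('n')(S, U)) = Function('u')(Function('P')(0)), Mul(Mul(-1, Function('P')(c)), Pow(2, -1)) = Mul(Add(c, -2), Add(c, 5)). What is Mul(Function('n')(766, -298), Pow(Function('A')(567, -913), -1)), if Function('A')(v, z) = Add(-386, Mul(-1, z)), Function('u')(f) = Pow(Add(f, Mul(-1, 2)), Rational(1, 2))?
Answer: Add(Rational(-8, 527), Mul(Rational(3, 527), Pow(2, Rational(1, 2)))) ≈ -0.0071297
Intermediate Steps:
Function('P')(c) = Mul(-2, Add(-2, c), Add(5, c)) (Function('P')(c) = Mul(-2, Mul(Add(c, -2), Add(c, 5))) = Mul(-2, Mul(Add(-2, c), Add(5, c))) = Mul(-2, Add(-2, c), Add(5, c)))
Function('u')(f) = Pow(Add(-2, f), Rational(1, 2)) (Function('u')(f) = Pow(Add(f, -2), Rational(1, 2)) = Pow(Add(-2, f), Rational(1, 2)))
Function('n')(S, U) = Add(-8, Mul(3, Pow(2, Rational(1, 2)))) (Function('n')(S, U) = Add(-8, Pow(Add(-2, Add(20, Mul(-6, 0), Mul(-2, Pow(0, 2)))), Rational(1, 2))) = Add(-8, Pow(Add(-2, Add(20, 0, Mul(-2, 0))), Rational(1, 2))) = Add(-8, Pow(Add(-2, Add(20, 0, 0)), Rational(1, 2))) = Add(-8, Pow(Add(-2, 20), Rational(1, 2))) = Add(-8, Pow(18, Rational(1, 2))) = Add(-8, Mul(3, Pow(2, Rational(1, 2)))))
Mul(Function('n')(766, -298), Pow(Function('A')(567, -913), -1)) = Mul(Add(-8, Mul(3, Pow(2, Rational(1, 2)))), Pow(Add(-386, Mul(-1, -913)), -1)) = Mul(Add(-8, Mul(3, Pow(2, Rational(1, 2)))), Pow(Add(-386, 913), -1)) = Mul(Add(-8, Mul(3, Pow(2, Rational(1, 2)))), Pow(527, -1)) = Mul(Add(-8, Mul(3, Pow(2, Rational(1, 2)))), Rational(1, 527)) = Add(Rational(-8, 527), Mul(Rational(3, 527), Pow(2, Rational(1, 2))))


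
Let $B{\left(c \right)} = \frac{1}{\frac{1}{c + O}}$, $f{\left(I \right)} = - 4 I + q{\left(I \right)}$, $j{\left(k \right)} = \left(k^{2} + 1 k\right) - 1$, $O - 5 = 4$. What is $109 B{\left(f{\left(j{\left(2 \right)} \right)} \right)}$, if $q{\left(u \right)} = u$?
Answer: $-654$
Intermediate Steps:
$O = 9$ ($O = 5 + 4 = 9$)
$j{\left(k \right)} = -1 + k + k^{2}$ ($j{\left(k \right)} = \left(k^{2} + k\right) - 1 = \left(k + k^{2}\right) - 1 = -1 + k + k^{2}$)
$f{\left(I \right)} = - 3 I$ ($f{\left(I \right)} = - 4 I + I = - 3 I$)
$B{\left(c \right)} = 9 + c$ ($B{\left(c \right)} = \frac{1}{\frac{1}{c + 9}} = \frac{1}{\frac{1}{9 + c}} = 9 + c$)
$109 B{\left(f{\left(j{\left(2 \right)} \right)} \right)} = 109 \left(9 - 3 \left(-1 + 2 + 2^{2}\right)\right) = 109 \left(9 - 3 \left(-1 + 2 + 4\right)\right) = 109 \left(9 - 15\right) = 109 \left(-6\right) = -654$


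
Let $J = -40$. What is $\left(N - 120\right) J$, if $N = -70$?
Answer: $7600$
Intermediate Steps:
$\left(N - 120\right) J = \left(-70 - 120\right) \left(-40\right) = \left(-190\right) \left(-40\right) = 7600$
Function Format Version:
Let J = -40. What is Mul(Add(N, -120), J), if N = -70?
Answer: 7600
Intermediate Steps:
Mul(Add(N, -120), J) = Mul(Add(-70, -120), -40) = Mul(-190, -40) = 7600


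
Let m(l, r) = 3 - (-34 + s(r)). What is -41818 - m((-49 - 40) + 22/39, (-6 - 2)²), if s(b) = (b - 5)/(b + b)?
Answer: -5357381/128 ≈ -41855.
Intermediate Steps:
s(b) = (-5 + b)/(2*b) (s(b) = (-5 + b)/((2*b)) = (-5 + b)*(1/(2*b)) = (-5 + b)/(2*b))
m(l, r) = 37 - (-5 + r)/(2*r) (m(l, r) = 3 - (-34 + (-5 + r)/(2*r)) = 3 + (34 - (-5 + r)/(2*r)) = 37 - (-5 + r)/(2*r))
-41818 - m((-49 - 40) + 22/39, (-6 - 2)²) = -41818 - (5 + 73*(-6 - 2)²)/(2*((-6 - 2)²)) = -41818 - (5 + 73*(-8)²)/(2*((-8)²)) = -41818 - (5 + 73*64)/(2*64) = -41818 - (5 + 4672)/(2*64) = -41818 - 4677/(2*64) = -41818 - 1*4677/128 = -41818 - 4677/128 = -5357381/128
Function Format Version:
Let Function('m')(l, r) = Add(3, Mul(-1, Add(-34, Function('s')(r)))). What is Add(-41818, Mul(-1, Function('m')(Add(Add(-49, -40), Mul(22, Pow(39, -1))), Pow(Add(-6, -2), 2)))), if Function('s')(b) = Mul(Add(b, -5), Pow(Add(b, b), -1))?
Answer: Rational(-5357381, 128) ≈ -41855.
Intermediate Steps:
Function('s')(b) = Mul(Rational(1, 2), Pow(b, -1), Add(-5, b)) (Function('s')(b) = Mul(Add(-5, b), Pow(Mul(2, b), -1)) = Mul(Add(-5, b), Mul(Rational(1, 2), Pow(b, -1))) = Mul(Rational(1, 2), Pow(b, -1), Add(-5, b)))
Function('m')(l, r) = Add(37, Mul(Rational(-1, 2), Pow(r, -1), Add(-5, r))) (Function('m')(l, r) = Add(3, Mul(-1, Add(-34, Mul(Rational(1, 2), Pow(r, -1), Add(-5, r))))) = Add(3, Add(34, Mul(Rational(-1, 2), Pow(r, -1), Add(-5, r)))) = Add(37, Mul(Rational(-1, 2), Pow(r, -1), Add(-5, r))))
Add(-41818, Mul(-1, Function('m')(Add(Add(-49, -40), Mul(22, Pow(39, -1))), Pow(Add(-6, -2), 2)))) = Add(-41818, Mul(-1, Mul(Rational(1, 2), Pow(Pow(Add(-6, -2), 2), -1), Add(5, Mul(73, Pow(Add(-6, -2), 2)))))) = Add(-41818, Mul(-1, Mul(Rational(1, 2), Pow(Pow(-8, 2), -1), Add(5, Mul(73, Pow(-8, 2)))))) = Add(-41818, Mul(-1, Mul(Rational(1, 2), Pow(64, -1), Add(5, Mul(73, 64))))) = Add(-41818, Mul(-1, Mul(Rational(1, 2), Rational(1, 64), Add(5, 4672)))) = Add(-41818, Mul(-1, Mul(Rational(1, 2), Rational(1, 64), 4677))) = Add(-41818, Mul(-1, Rational(4677, 128))) = Add(-41818, Rational(-4677, 128)) = Rational(-5357381, 128)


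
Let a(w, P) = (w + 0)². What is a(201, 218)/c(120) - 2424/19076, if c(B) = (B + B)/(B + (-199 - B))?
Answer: -12780648957/381520 ≈ -33499.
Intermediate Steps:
a(w, P) = w²
c(B) = -2*B/199 (c(B) = (2*B)/(-199) = (2*B)*(-1/199) = -2*B/199)
a(201, 218)/c(120) - 2424/19076 = 201²/((-2/199*120)) - 2424/19076 = 40401/(-240/199) - 2424*1/19076 = 40401*(-199/240) - 606/4769 = -2679933/80 - 606/4769 = -12780648957/381520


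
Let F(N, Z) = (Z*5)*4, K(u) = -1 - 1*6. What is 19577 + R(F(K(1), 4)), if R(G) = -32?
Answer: 19545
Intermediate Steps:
K(u) = -7 (K(u) = -1 - 6 = -7)
F(N, Z) = 20*Z (F(N, Z) = (5*Z)*4 = 20*Z)
19577 + R(F(K(1), 4)) = 19577 - 32 = 19545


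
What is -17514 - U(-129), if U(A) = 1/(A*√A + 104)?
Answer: -37786542674/2157505 - 129*I*√129/2157505 ≈ -17514.0 - 0.0006791*I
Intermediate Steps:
U(A) = 1/(104 + A^(3/2)) (U(A) = 1/(A^(3/2) + 104) = 1/(104 + A^(3/2)))
-17514 - U(-129) = -17514 - 1/(104 + (-129)^(3/2)) = -17514 - 1/(104 - 129*I*√129)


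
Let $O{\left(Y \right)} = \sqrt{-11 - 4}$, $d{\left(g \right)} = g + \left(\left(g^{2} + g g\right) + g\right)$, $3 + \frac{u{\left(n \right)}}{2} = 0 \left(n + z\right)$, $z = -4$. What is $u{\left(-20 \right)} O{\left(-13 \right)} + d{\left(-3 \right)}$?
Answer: $12 - 6 i \sqrt{15} \approx 12.0 - 23.238 i$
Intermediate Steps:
$u{\left(n \right)} = -6$ ($u{\left(n \right)} = -6 + 2 \cdot 0 \left(n - 4\right) = -6 + 2 \cdot 0 \left(-4 + n\right) = -6 + 2 \cdot 0 = -6 + 0 = -6$)
$d{\left(g \right)} = 2 g + 2 g^{2}$ ($d{\left(g \right)} = g + \left(\left(g^{2} + g^{2}\right) + g\right) = g + \left(2 g^{2} + g\right) = g + \left(g + 2 g^{2}\right) = 2 g + 2 g^{2}$)
$O{\left(Y \right)} = i \sqrt{15}$ ($O{\left(Y \right)} = \sqrt{-15} = i \sqrt{15}$)
$u{\left(-20 \right)} O{\left(-13 \right)} + d{\left(-3 \right)} = - 6 i \sqrt{15} + 2 \left(-3\right) \left(1 - 3\right) = - 6 i \sqrt{15} + 2 \left(-3\right) \left(-2\right) = - 6 i \sqrt{15} + 12 = 12 - 6 i \sqrt{15}$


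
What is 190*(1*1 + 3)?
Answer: 760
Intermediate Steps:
190*(1*1 + 3) = 190*(1 + 3) = 190*4 = 760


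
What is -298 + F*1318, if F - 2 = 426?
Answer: 563806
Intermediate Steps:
F = 428 (F = 2 + 426 = 428)
-298 + F*1318 = -298 + 428*1318 = -298 + 564104 = 563806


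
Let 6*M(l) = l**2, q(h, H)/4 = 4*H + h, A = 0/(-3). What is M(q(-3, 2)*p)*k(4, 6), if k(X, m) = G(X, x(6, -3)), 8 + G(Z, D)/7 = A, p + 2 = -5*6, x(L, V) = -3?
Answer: -11468800/3 ≈ -3.8229e+6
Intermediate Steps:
A = 0 (A = 0*(-1/3) = 0)
q(h, H) = 4*h + 16*H (q(h, H) = 4*(4*H + h) = 4*(h + 4*H) = 4*h + 16*H)
p = -32 (p = -2 - 5*6 = -2 - 30 = -32)
G(Z, D) = -56 (G(Z, D) = -56 + 7*0 = -56 + 0 = -56)
k(X, m) = -56
M(l) = l**2/6
M(q(-3, 2)*p)*k(4, 6) = (((4*(-3) + 16*2)*(-32))**2/6)*(-56) = (((-12 + 32)*(-32))**2/6)*(-56) = ((20*(-32))**2/6)*(-56) = ((1/6)*(-640)**2)*(-56) = ((1/6)*409600)*(-56) = (204800/3)*(-56) = -11468800/3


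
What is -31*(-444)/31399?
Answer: 13764/31399 ≈ 0.43836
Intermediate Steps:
-31*(-444)/31399 = 13764*(1/31399) = 13764/31399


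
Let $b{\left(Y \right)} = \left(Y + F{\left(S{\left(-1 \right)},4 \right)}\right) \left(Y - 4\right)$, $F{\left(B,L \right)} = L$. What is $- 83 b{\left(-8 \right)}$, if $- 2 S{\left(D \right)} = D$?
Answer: $-3984$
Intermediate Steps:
$S{\left(D \right)} = - \frac{D}{2}$
$b{\left(Y \right)} = \left(-4 + Y\right) \left(4 + Y\right)$ ($b{\left(Y \right)} = \left(Y + 4\right) \left(Y - 4\right) = \left(4 + Y\right) \left(-4 + Y\right) = \left(-4 + Y\right) \left(4 + Y\right)$)
$- 83 b{\left(-8 \right)} = - 83 \left(-16 + \left(-8\right)^{2}\right) = - 83 \left(-16 + 64\right) = \left(-83\right) 48 = -3984$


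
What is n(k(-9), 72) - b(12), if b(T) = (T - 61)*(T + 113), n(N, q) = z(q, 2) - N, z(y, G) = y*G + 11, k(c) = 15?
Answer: 6265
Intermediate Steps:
z(y, G) = 11 + G*y (z(y, G) = G*y + 11 = 11 + G*y)
n(N, q) = 11 - N + 2*q (n(N, q) = (11 + 2*q) - N = 11 - N + 2*q)
b(T) = (-61 + T)*(113 + T)
n(k(-9), 72) - b(12) = (11 - 1*15 + 2*72) - (-6893 + 12² + 52*12) = (11 - 15 + 144) - (-6893 + 144 + 624) = 140 - 1*(-6125) = 140 + 6125 = 6265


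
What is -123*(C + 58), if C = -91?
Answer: 4059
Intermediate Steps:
-123*(C + 58) = -123*(-91 + 58) = -123*(-33) = 4059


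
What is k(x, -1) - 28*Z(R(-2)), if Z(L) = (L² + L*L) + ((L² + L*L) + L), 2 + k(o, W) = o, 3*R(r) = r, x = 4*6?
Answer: -82/9 ≈ -9.1111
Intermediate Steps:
x = 24
R(r) = r/3
k(o, W) = -2 + o
Z(L) = L + 4*L² (Z(L) = (L² + L²) + ((L² + L²) + L) = 2*L² + (2*L² + L) = 2*L² + (L + 2*L²) = L + 4*L²)
k(x, -1) - 28*Z(R(-2)) = (-2 + 24) - 28*(⅓)*(-2)*(1 + 4*((⅓)*(-2))) = 22 - (-56)*(1 + 4*(-⅔))/3 = 22 - (-56)*(1 - 8/3)/3 = 22 - (-56)*(-5)/(3*3) = 22 - 28*10/9 = 22 - 280/9 = -82/9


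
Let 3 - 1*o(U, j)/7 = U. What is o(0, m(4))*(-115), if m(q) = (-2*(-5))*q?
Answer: -2415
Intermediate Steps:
m(q) = 10*q
o(U, j) = 21 - 7*U
o(0, m(4))*(-115) = (21 - 7*0)*(-115) = (21 + 0)*(-115) = 21*(-115) = -2415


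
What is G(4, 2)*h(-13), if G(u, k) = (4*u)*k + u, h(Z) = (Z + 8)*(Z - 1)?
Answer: 2520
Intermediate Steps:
h(Z) = (-1 + Z)*(8 + Z) (h(Z) = (8 + Z)*(-1 + Z) = (-1 + Z)*(8 + Z))
G(u, k) = u + 4*k*u (G(u, k) = 4*k*u + u = u + 4*k*u)
G(4, 2)*h(-13) = (4*(1 + 4*2))*(-8 + (-13)² + 7*(-13)) = (4*(1 + 8))*(-8 + 169 - 91) = (4*9)*70 = 36*70 = 2520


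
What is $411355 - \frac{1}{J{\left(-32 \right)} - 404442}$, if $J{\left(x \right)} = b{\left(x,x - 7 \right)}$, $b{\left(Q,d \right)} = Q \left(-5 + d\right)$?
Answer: $\frac{165790051071}{403034} \approx 4.1136 \cdot 10^{5}$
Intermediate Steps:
$J{\left(x \right)} = x \left(-12 + x\right)$ ($J{\left(x \right)} = x \left(-5 + \left(x - 7\right)\right) = x \left(-5 + \left(-7 + x\right)\right) = x \left(-12 + x\right)$)
$411355 - \frac{1}{J{\left(-32 \right)} - 404442} = 411355 - \frac{1}{- 32 \left(-12 - 32\right) - 404442} = 411355 - \frac{1}{\left(-32\right) \left(-44\right) - 404442} = 411355 - \frac{1}{1408 - 404442} = 411355 - \frac{1}{-403034} = 411355 - - \frac{1}{403034} = 411355 + \frac{1}{403034} = \frac{165790051071}{403034}$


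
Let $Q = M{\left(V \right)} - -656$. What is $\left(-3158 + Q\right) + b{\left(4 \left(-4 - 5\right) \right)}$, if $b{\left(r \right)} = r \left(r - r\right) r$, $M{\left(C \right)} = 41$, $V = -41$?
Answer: $-2461$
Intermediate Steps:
$Q = 697$ ($Q = 41 - -656 = 41 + 656 = 697$)
$b{\left(r \right)} = 0$ ($b{\left(r \right)} = r 0 r = 0 r = 0$)
$\left(-3158 + Q\right) + b{\left(4 \left(-4 - 5\right) \right)} = \left(-3158 + 697\right) + 0 = -2461 + 0 = -2461$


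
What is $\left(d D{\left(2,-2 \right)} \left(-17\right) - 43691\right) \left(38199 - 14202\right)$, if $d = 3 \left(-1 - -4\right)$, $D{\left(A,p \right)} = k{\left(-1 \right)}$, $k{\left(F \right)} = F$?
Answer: $-1044781386$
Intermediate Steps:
$D{\left(A,p \right)} = -1$
$d = 9$ ($d = 3 \left(-1 + 4\right) = 3 \cdot 3 = 9$)
$\left(d D{\left(2,-2 \right)} \left(-17\right) - 43691\right) \left(38199 - 14202\right) = \left(9 \left(-1\right) \left(-17\right) - 43691\right) \left(38199 - 14202\right) = \left(\left(-9\right) \left(-17\right) - 43691\right) 23997 = \left(153 - 43691\right) 23997 = \left(-43538\right) 23997 = -1044781386$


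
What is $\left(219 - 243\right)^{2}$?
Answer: $576$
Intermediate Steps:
$\left(219 - 243\right)^{2} = \left(-24\right)^{2} = 576$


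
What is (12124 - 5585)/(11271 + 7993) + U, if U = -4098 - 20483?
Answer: -473521845/19264 ≈ -24581.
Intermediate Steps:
U = -24581
(12124 - 5585)/(11271 + 7993) + U = (12124 - 5585)/(11271 + 7993) - 24581 = 6539/19264 - 24581 = -473521845/19264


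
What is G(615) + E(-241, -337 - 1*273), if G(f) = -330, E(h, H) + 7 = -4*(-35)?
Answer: -197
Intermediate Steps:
E(h, H) = 133 (E(h, H) = -7 - 4*(-35) = -7 + 140 = 133)
G(615) + E(-241, -337 - 1*273) = -330 + 133 = -197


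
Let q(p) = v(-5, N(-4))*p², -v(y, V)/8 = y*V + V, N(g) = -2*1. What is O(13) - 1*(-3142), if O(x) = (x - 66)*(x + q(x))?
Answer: 575701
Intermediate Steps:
N(g) = -2
v(y, V) = -8*V - 8*V*y (v(y, V) = -8*(y*V + V) = -8*(V*y + V) = -8*(V + V*y) = -8*V - 8*V*y)
q(p) = -64*p² (q(p) = (-8*(-2)*(1 - 5))*p² = (-8*(-2)*(-4))*p² = -64*p²)
O(x) = (-66 + x)*(x - 64*x²) (O(x) = (x - 66)*(x - 64*x²) = (-66 + x)*(x - 64*x²))
O(13) - 1*(-3142) = 13*(-66 - 64*13² + 4225*13) - 1*(-3142) = 13*(-66 - 64*169 + 54925) + 3142 = 13*(-66 - 10816 + 54925) + 3142 = 13*44043 + 3142 = 572559 + 3142 = 575701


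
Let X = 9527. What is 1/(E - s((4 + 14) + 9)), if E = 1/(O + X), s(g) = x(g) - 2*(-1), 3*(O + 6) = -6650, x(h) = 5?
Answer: -21913/153388 ≈ -0.14286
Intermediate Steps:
O = -6668/3 (O = -6 + (⅓)*(-6650) = -6 - 6650/3 = -6668/3 ≈ -2222.7)
s(g) = 7 (s(g) = 5 - 2*(-1) = 5 + 2 = 7)
E = 3/21913 (E = 1/(-6668/3 + 9527) = 1/(21913/3) = 3/21913 ≈ 0.00013691)
1/(E - s((4 + 14) + 9)) = 1/(3/21913 - 1*7) = 1/(3/21913 - 7) = 1/(-153388/21913) = -21913/153388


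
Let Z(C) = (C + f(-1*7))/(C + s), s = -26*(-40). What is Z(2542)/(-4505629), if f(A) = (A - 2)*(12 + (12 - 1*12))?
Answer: -1217/8069581539 ≈ -1.5081e-7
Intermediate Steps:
s = 1040
f(A) = -24 + 12*A (f(A) = (-2 + A)*(12 + (12 - 12)) = (-2 + A)*(12 + 0) = (-2 + A)*12 = -24 + 12*A)
Z(C) = (-108 + C)/(1040 + C) (Z(C) = (C + (-24 + 12*(-1*7)))/(C + 1040) = (C + (-24 + 12*(-7)))/(1040 + C) = (C + (-24 - 84))/(1040 + C) = (C - 108)/(1040 + C) = (-108 + C)/(1040 + C))
Z(2542)/(-4505629) = ((-108 + 2542)/(1040 + 2542))/(-4505629) = (2434/3582)*(-1/4505629) = ((1/3582)*2434)*(-1/4505629) = (1217/1791)*(-1/4505629) = -1217/8069581539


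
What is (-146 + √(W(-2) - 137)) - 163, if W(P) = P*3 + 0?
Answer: -309 + I*√143 ≈ -309.0 + 11.958*I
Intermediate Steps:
W(P) = 3*P (W(P) = 3*P + 0 = 3*P)
(-146 + √(W(-2) - 137)) - 163 = (-146 + √(3*(-2) - 137)) - 163 = (-146 + √(-6 - 137)) - 163 = (-146 + √(-143)) - 163 = (-146 + I*√143) - 163 = -309 + I*√143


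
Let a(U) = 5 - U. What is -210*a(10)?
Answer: 1050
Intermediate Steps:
-210*a(10) = -210*(5 - 1*10) = -210*(5 - 10) = -210*(-5) = 1050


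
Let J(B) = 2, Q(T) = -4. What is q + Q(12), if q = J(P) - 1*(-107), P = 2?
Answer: 105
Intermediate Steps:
q = 109 (q = 2 - 1*(-107) = 2 + 107 = 109)
q + Q(12) = 109 - 4 = 105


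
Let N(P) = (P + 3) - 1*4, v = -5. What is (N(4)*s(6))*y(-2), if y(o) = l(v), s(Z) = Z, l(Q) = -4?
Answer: -72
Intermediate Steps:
N(P) = -1 + P (N(P) = (3 + P) - 4 = -1 + P)
y(o) = -4
(N(4)*s(6))*y(-2) = ((-1 + 4)*6)*(-4) = (3*6)*(-4) = 18*(-4) = -72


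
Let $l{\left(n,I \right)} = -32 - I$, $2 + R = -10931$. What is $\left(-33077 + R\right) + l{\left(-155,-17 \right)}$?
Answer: $-44025$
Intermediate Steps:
$R = -10933$ ($R = -2 - 10931 = -10933$)
$\left(-33077 + R\right) + l{\left(-155,-17 \right)} = \left(-33077 - 10933\right) - 15 = -44010 + \left(-32 + 17\right) = -44010 - 15 = -44025$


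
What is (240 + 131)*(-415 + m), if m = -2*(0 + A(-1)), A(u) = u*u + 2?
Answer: -156191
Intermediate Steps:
A(u) = 2 + u² (A(u) = u² + 2 = 2 + u²)
m = -6 (m = -2*(0 + (2 + (-1)²)) = -2*(0 + (2 + 1)) = -2*(0 + 3) = -2*3 = -6)
(240 + 131)*(-415 + m) = (240 + 131)*(-415 - 6) = 371*(-421) = -156191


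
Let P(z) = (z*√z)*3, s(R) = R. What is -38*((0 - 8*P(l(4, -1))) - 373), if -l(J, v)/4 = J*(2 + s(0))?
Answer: 14174 - 116736*I*√2 ≈ 14174.0 - 1.6509e+5*I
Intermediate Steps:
l(J, v) = -8*J (l(J, v) = -4*J*(2 + 0) = -4*J*2 = -8*J)
P(z) = 3*z^(3/2) (P(z) = z^(3/2)*3 = 3*z^(3/2))
-38*((0 - 8*P(l(4, -1))) - 373) = -38*((0 - 24*(-8*4)^(3/2)) - 373) = -38*((0 - 24*(-32)^(3/2)) - 373) = -38*((0 - 24*(-128*I*√2)) - 373) = -38*((0 - (-3072)*I*√2) - 373) = -38*((0 + 3072*I*√2) - 373) = -38*(3072*I*√2 - 373) = -38*(-373 + 3072*I*√2) = 14174 - 116736*I*√2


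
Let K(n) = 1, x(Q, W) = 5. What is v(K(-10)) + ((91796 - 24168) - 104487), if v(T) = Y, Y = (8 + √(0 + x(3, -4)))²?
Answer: -36790 + 16*√5 ≈ -36754.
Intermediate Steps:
Y = (8 + √5)² (Y = (8 + √(0 + 5))² = (8 + √5)² ≈ 104.78)
v(T) = (8 + √5)²
v(K(-10)) + ((91796 - 24168) - 104487) = (8 + √5)² + ((91796 - 24168) - 104487) = (8 + √5)² + (67628 - 104487) = (8 + √5)² - 36859 = -36859 + (8 + √5)²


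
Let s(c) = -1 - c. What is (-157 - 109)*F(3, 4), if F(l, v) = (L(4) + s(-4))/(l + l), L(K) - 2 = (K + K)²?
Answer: -3059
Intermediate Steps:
L(K) = 2 + 4*K² (L(K) = 2 + (K + K)² = 2 + (2*K)² = 2 + 4*K²)
F(l, v) = 69/(2*l) (F(l, v) = ((2 + 4*4²) + (-1 - 1*(-4)))/(l + l) = ((2 + 4*16) + (-1 + 4))/((2*l)) = ((2 + 64) + 3)*(1/(2*l)) = (66 + 3)*(1/(2*l)) = 69*(1/(2*l)) = 69/(2*l))
(-157 - 109)*F(3, 4) = (-157 - 109)*((69/2)/3) = -9177/3 = -266*23/2 = -3059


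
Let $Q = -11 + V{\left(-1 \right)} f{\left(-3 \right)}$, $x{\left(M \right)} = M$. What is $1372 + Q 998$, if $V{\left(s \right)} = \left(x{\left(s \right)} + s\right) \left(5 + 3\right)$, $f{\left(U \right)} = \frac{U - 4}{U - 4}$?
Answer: $-25574$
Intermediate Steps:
$f{\left(U \right)} = 1$ ($f{\left(U \right)} = \frac{-4 + U}{-4 + U} = 1$)
$V{\left(s \right)} = 16 s$ ($V{\left(s \right)} = \left(s + s\right) \left(5 + 3\right) = 2 s 8 = 16 s$)
$Q = -27$ ($Q = -11 + 16 \left(-1\right) 1 = -11 - 16 = -27$)
$1372 + Q 998 = 1372 - 26946 = -25574$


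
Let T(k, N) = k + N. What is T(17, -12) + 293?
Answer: 298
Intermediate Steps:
T(k, N) = N + k
T(17, -12) + 293 = (-12 + 17) + 293 = 5 + 293 = 298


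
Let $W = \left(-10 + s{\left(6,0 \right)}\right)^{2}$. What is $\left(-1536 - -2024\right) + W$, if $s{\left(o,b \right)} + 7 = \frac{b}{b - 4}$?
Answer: $777$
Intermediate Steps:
$s{\left(o,b \right)} = -7 + \frac{b}{-4 + b}$ ($s{\left(o,b \right)} = -7 + \frac{b}{b - 4} = -7 + \frac{b}{-4 + b}$)
$W = 289$ ($W = \left(-10 + \frac{2 \left(14 - 0\right)}{-4 + 0}\right)^{2} = \left(-10 + \frac{2 \left(14 + 0\right)}{-4}\right)^{2} = \left(-10 + 2 \left(- \frac{1}{4}\right) 14\right)^{2} = \left(-10 - 7\right)^{2} = \left(-17\right)^{2} = 289$)
$\left(-1536 - -2024\right) + W = \left(-1536 - -2024\right) + 289 = \left(-1536 + 2024\right) + 289 = 488 + 289 = 777$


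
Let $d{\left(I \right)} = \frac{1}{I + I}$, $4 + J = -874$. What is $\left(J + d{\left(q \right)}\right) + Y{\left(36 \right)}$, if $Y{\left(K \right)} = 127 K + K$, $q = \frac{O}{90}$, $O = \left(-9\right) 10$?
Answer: $\frac{7459}{2} \approx 3729.5$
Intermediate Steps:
$O = -90$
$J = -878$ ($J = -4 - 874 = -878$)
$q = -1$ ($q = - \frac{90}{90} = \left(-90\right) \frac{1}{90} = -1$)
$Y{\left(K \right)} = 128 K$
$d{\left(I \right)} = \frac{1}{2 I}$
$\left(J + d{\left(q \right)}\right) + Y{\left(36 \right)} = \left(-878 + \frac{1}{2 \left(-1\right)}\right) + 128 \cdot 36 = \left(-878 + \frac{1}{2} \left(-1\right)\right) + 4608 = \left(-878 - \frac{1}{2}\right) + 4608 = - \frac{1757}{2} + 4608 = \frac{7459}{2}$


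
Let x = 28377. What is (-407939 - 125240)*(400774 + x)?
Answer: -228814301029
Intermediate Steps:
(-407939 - 125240)*(400774 + x) = (-407939 - 125240)*(400774 + 28377) = -533179*429151 = -228814301029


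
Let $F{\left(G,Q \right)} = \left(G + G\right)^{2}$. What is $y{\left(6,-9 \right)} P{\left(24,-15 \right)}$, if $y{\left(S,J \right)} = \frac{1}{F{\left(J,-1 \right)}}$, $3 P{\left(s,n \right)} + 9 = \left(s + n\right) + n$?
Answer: $- \frac{5}{324} \approx -0.015432$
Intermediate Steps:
$P{\left(s,n \right)} = -3 + \frac{s}{3} + \frac{2 n}{3}$ ($P{\left(s,n \right)} = -3 + \frac{\left(s + n\right) + n}{3} = -3 + \frac{\left(n + s\right) + n}{3} = -3 + \frac{s + 2 n}{3} = -3 + \left(\frac{s}{3} + \frac{2 n}{3}\right) = -3 + \frac{s}{3} + \frac{2 n}{3}$)
$F{\left(G,Q \right)} = 4 G^{2}$ ($F{\left(G,Q \right)} = \left(2 G\right)^{2} = 4 G^{2}$)
$y{\left(S,J \right)} = \frac{1}{4 J^{2}}$
$y{\left(6,-9 \right)} P{\left(24,-15 \right)} = \frac{1}{4 \cdot 81} \left(-3 + \frac{1}{3} \cdot 24 + \frac{2}{3} \left(-15\right)\right) = \frac{1}{4} \cdot \frac{1}{81} \left(-3 + 8 - 10\right) = \frac{1}{324} \left(-5\right) = - \frac{5}{324}$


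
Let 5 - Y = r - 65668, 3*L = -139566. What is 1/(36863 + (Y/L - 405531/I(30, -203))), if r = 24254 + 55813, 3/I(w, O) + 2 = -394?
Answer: 23261/1246020947452 ≈ 1.8668e-8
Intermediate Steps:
I(w, O) = -1/132 (I(w, O) = 3/(-2 - 394) = 3/(-396) = 3*(-1/396) = -1/132)
L = -46522 (L = (1/3)*(-139566) = -46522)
r = 80067
Y = -14394 (Y = 5 - (80067 - 65668) = 5 - 1*14399 = 5 - 14399 = -14394)
1/(36863 + (Y/L - 405531/I(30, -203))) = 1/(36863 + (-14394/(-46522) - 405531/(-1/132))) = 1/(36863 + (-14394*(-1/46522) - 405531*(-132))) = 1/(36863 + (7197/23261 + 53530092)) = 1/(36863 + 1245163477209/23261) = 1/(1246020947452/23261) = 23261/1246020947452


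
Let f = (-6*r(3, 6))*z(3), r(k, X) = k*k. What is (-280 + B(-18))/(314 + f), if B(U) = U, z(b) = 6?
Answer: 149/5 ≈ 29.800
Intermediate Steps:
r(k, X) = k²
f = -324 (f = -6*3²*6 = -6*9*6 = -54*6 = -324)
(-280 + B(-18))/(314 + f) = (-280 - 18)/(314 - 324) = -298/(-10) = -298*(-⅒) = 149/5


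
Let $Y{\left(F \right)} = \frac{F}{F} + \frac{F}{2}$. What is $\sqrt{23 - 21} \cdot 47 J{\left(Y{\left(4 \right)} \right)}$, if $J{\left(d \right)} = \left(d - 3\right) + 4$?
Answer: $188 \sqrt{2} \approx 265.87$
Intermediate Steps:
$Y{\left(F \right)} = 1 + \frac{F}{2}$ ($Y{\left(F \right)} = 1 + F \frac{1}{2} = 1 + \frac{F}{2}$)
$J{\left(d \right)} = 1 + d$ ($J{\left(d \right)} = \left(-3 + d\right) + 4 = 1 + d$)
$\sqrt{23 - 21} \cdot 47 J{\left(Y{\left(4 \right)} \right)} = \sqrt{23 - 21} \cdot 47 \left(1 + \left(1 + \frac{1}{2} \cdot 4\right)\right) = \sqrt{2} \cdot 47 \left(1 + \left(1 + 2\right)\right) = 47 \sqrt{2} \left(1 + 3\right) = 47 \sqrt{2} \cdot 4 = 188 \sqrt{2}$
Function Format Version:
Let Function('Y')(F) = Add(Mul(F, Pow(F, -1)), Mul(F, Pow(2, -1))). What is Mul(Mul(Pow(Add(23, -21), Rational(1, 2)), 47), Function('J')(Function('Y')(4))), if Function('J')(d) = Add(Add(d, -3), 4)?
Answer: Mul(188, Pow(2, Rational(1, 2))) ≈ 265.87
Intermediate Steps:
Function('Y')(F) = Add(1, Mul(Rational(1, 2), F)) (Function('Y')(F) = Add(1, Mul(F, Rational(1, 2))) = Add(1, Mul(Rational(1, 2), F)))
Function('J')(d) = Add(1, d) (Function('J')(d) = Add(Add(-3, d), 4) = Add(1, d))
Mul(Mul(Pow(Add(23, -21), Rational(1, 2)), 47), Function('J')(Function('Y')(4))) = Mul(Mul(Pow(Add(23, -21), Rational(1, 2)), 47), Add(1, Add(1, Mul(Rational(1, 2), 4)))) = Mul(Mul(Pow(2, Rational(1, 2)), 47), Add(1, Add(1, 2))) = Mul(Mul(47, Pow(2, Rational(1, 2))), Add(1, 3)) = Mul(Mul(47, Pow(2, Rational(1, 2))), 4) = Mul(188, Pow(2, Rational(1, 2)))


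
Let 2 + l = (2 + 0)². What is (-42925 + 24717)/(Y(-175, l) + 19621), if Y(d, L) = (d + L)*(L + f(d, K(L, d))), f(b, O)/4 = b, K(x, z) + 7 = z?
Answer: -18208/140375 ≈ -0.12971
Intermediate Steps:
l = 2 (l = -2 + (2 + 0)² = -2 + 2² = -2 + 4 = 2)
K(x, z) = -7 + z
f(b, O) = 4*b
Y(d, L) = (L + d)*(L + 4*d) (Y(d, L) = (d + L)*(L + 4*d) = (L + d)*(L + 4*d))
(-42925 + 24717)/(Y(-175, l) + 19621) = (-42925 + 24717)/((2² + 4*(-175)² + 5*2*(-175)) + 19621) = -18208/((4 + 4*30625 - 1750) + 19621) = -18208/((4 + 122500 - 1750) + 19621) = -18208/(120754 + 19621) = -18208/140375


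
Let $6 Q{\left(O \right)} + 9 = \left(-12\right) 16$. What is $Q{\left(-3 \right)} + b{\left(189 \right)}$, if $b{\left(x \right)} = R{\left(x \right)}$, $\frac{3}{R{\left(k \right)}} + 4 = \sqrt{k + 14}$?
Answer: $- \frac{12505}{374} + \frac{3 \sqrt{203}}{187} \approx -33.207$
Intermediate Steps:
$Q{\left(O \right)} = - \frac{67}{2}$ ($Q{\left(O \right)} = - \frac{3}{2} + \frac{\left(-12\right) 16}{6} = - \frac{3}{2} + \frac{1}{6} \left(-192\right) = - \frac{3}{2} - 32 = - \frac{67}{2}$)
$R{\left(k \right)} = \frac{3}{-4 + \sqrt{14 + k}}$ ($R{\left(k \right)} = \frac{3}{-4 + \sqrt{k + 14}} = \frac{3}{-4 + \sqrt{14 + k}}$)
$b{\left(x \right)} = \frac{3}{-4 + \sqrt{14 + x}}$
$Q{\left(-3 \right)} + b{\left(189 \right)} = - \frac{67}{2} + \frac{3}{-4 + \sqrt{14 + 189}} = - \frac{67}{2} + \frac{3}{-4 + \sqrt{203}}$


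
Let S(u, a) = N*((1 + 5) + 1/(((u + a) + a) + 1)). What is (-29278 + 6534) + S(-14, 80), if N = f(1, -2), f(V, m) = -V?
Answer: -3344251/147 ≈ -22750.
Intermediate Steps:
N = -1 (N = -1*1 = -1)
S(u, a) = -6 - 1/(1 + u + 2*a) (S(u, a) = -((1 + 5) + 1/(((u + a) + a) + 1)) = -(6 + 1/(((a + u) + a) + 1)) = -(6 + 1/((u + 2*a) + 1)) = -(6 + 1/(1 + u + 2*a)) = -6 - 1/(1 + u + 2*a))
(-29278 + 6534) + S(-14, 80) = (-29278 + 6534) + (-7 - 12*80 - 6*(-14))/(1 - 14 + 2*80) = -22744 + (-7 - 960 + 84)/(1 - 14 + 160) = -22744 - 883/147 = -3344251/147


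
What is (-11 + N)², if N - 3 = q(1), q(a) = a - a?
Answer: 64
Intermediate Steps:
q(a) = 0
N = 3 (N = 3 + 0 = 3)
(-11 + N)² = (-11 + 3)² = (-8)² = 64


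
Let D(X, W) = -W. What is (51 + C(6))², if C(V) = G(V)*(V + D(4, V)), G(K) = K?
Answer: 2601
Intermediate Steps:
C(V) = 0 (C(V) = V*(V - V) = V*0 = 0)
(51 + C(6))² = (51 + 0)² = 51² = 2601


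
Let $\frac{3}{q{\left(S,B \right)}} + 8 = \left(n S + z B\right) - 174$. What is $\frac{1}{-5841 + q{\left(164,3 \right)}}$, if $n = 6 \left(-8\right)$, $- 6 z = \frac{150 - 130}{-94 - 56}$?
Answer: $- \frac{120809}{705645414} \approx -0.0001712$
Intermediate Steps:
$z = \frac{1}{45}$ ($z = - \frac{\left(150 - 130\right) \frac{1}{-94 - 56}}{6} = - \frac{20 \frac{1}{-150}}{6} = - \frac{20 \left(- \frac{1}{150}\right)}{6} = \left(- \frac{1}{6}\right) \left(- \frac{2}{15}\right) = \frac{1}{45} \approx 0.022222$)
$n = -48$
$q{\left(S,B \right)} = \frac{3}{-182 - 48 S + \frac{B}{45}}$ ($q{\left(S,B \right)} = \frac{3}{-8 - \left(174 + 48 S - \frac{B}{45}\right)} = \frac{3}{-182 - 48 S + \frac{B}{45}}$)
$\frac{1}{-5841 + q{\left(164,3 \right)}} = \frac{1}{-5841 + \frac{135}{-8190 + 3 - 354240}} = \frac{1}{-5841 + \frac{135}{-362427}} = \frac{1}{-5841 + 135 \left(- \frac{1}{362427}\right)} = \frac{1}{-5841 - \frac{45}{120809}} = \frac{1}{- \frac{705645414}{120809}} = - \frac{120809}{705645414}$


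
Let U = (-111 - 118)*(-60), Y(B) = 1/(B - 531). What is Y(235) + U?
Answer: 4067039/296 ≈ 13740.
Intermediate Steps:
Y(B) = 1/(-531 + B)
U = 13740 (U = -229*(-60) = 13740)
Y(235) + U = 1/(-531 + 235) + 13740 = 1/(-296) + 13740 = -1/296 + 13740 = 4067039/296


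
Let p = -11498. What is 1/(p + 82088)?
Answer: 1/70590 ≈ 1.4166e-5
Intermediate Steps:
1/(p + 82088) = 1/(-11498 + 82088) = 1/70590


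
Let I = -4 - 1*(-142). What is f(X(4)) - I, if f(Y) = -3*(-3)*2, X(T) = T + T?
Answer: -120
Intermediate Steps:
X(T) = 2*T
I = 138 (I = -4 + 142 = 138)
f(Y) = 18 (f(Y) = 9*2 = 18)
f(X(4)) - I = 18 - 1*138 = 18 - 138 = -120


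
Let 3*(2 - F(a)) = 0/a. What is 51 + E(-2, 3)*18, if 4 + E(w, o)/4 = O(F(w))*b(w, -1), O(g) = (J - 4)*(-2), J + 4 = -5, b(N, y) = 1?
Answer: 1635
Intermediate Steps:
F(a) = 2 (F(a) = 2 - 0/a = 2 - ⅓*0 = 2 + 0 = 2)
J = -9 (J = -4 - 5 = -9)
O(g) = 26 (O(g) = (-9 - 4)*(-2) = -13*(-2) = 26)
E(w, o) = 88 (E(w, o) = -16 + 4*(26*1) = -16 + 4*26 = -16 + 104 = 88)
51 + E(-2, 3)*18 = 51 + 88*18 = 51 + 1584 = 1635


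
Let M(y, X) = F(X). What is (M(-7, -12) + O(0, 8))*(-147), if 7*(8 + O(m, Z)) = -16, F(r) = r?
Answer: 3276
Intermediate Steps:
O(m, Z) = -72/7 (O(m, Z) = -8 + (⅐)*(-16) = -8 - 16/7 = -72/7)
M(y, X) = X
(M(-7, -12) + O(0, 8))*(-147) = (-12 - 72/7)*(-147) = -156/7*(-147) = 3276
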